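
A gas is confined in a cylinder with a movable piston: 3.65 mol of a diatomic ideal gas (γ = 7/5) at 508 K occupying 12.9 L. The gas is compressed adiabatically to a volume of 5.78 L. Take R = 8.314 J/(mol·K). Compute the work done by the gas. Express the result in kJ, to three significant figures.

Adiabatic: TV^(γ−1) = const with γ = 7/5.
T₂ = T₁ (V₁/V₂)^(γ−1) = 508 × (12.9/5.78)^0.4 = 508 × 1.379 = 700.4 K.
W_by = nCᵥ(T₁ − T₂) = (3.65)(20.79)(508 − 700.4) = -14594 J.

W ≈ -14.6 kJ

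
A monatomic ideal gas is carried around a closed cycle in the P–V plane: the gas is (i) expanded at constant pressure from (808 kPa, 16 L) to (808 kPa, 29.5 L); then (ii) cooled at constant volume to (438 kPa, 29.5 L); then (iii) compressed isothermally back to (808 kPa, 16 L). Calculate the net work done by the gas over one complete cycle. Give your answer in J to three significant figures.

Leg (i): W = PΔV = (808)(29.5 − 16) = 10908 J.
Leg (ii): W = 0.
Leg (iii): W = PᵢVᵢ ln(V_f/Vᵢ) = (12921) ln(16/29.5) = -7905 J.
W_net = 10908 − 7905 = 3003 J.

W_net ≈ 3000 J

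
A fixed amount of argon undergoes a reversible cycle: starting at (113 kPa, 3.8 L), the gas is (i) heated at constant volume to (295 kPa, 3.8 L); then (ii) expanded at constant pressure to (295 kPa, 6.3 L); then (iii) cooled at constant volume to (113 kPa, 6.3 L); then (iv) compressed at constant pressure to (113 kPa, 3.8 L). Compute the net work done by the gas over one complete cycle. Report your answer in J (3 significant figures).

Constant-volume legs do no work.
W(ii) = (295)(6.3 − 3.8) = 737.5 J; W(iv) = (113)(3.8 − 6.3) = -282.5 J.
W_net = 737.5 − 282.5 = 455 J (the clockwise enclosed area).

W_net ≈ 455 J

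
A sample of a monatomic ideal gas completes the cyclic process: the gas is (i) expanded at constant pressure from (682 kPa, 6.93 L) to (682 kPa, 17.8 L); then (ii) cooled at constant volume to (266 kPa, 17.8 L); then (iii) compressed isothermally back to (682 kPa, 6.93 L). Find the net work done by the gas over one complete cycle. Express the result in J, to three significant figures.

Leg (i): W = PΔV = (682)(17.8 − 6.93) = 7413 J.
Leg (ii): W = 0.
Leg (iii): W = PᵢVᵢ ln(V_f/Vᵢ) = (4735) ln(6.93/17.8) = -4467 J.
W_net = 7413 − 4467 = 2947 J.

W_net ≈ 2950 J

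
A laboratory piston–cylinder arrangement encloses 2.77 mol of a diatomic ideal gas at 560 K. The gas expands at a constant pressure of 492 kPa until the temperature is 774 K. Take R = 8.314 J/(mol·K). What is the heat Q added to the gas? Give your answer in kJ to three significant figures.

Q ≈ 17.2 kJ

Isobaric: W = nRΔT = (2.77)(8.314)(214) = 4928 J.
ΔU = nCᵥΔT with Cᵥ = 5R/2: ΔU = (2.77)(20.79)(214) = 12321 J.
Q = ΔU + W = 12321 + 4928 = 17249 J.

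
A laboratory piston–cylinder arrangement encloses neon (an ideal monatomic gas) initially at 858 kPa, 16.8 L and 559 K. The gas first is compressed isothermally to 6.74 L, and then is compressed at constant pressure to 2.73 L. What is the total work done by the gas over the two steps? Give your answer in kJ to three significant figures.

W_total ≈ -21.7 kJ

Step 1 (isothermal): W = P₁V₁ ln(V₂/V₁) = (14414) ln(6.74/16.8) = -13165 J.
After step 1: P = 2139 kPa, V = 6.74 L, T = 559 K.
Step 2 (isobaric): W = PΔV = (2139 kPa)(2.73 − 6.74 L) = -8576 J.
W_total = -13165 − 8576 = -21741 J.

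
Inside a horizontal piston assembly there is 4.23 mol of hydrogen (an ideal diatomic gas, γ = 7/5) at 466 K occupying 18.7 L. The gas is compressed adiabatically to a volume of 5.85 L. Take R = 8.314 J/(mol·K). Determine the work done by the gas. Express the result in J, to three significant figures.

Adiabatic: TV^(γ−1) = const with γ = 7/5.
T₂ = T₁ (V₁/V₂)^(γ−1) = 466 × (18.7/5.85)^0.4 = 466 × 1.592 = 741.8 K.
W_by = nCᵥ(T₁ − T₂) = (4.23)(20.79)(466 − 741.8) = -24244 J.

W ≈ -24200 J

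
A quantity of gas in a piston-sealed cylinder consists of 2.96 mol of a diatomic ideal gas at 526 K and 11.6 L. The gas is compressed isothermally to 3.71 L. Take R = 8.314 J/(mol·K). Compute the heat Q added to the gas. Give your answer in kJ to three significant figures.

Isothermal ⇒ ΔU = 0, so Q = W = nRT ln(V₂/V₁).
Q = (2.96)(8.314)(526) ln(3.71/11.6) = 12945 × -1.14 = -14756 J.

Q ≈ -14.8 kJ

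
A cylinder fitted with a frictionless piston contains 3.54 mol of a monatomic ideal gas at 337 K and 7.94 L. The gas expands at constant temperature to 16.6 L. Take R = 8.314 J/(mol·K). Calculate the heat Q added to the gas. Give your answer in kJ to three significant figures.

Q ≈ 7.31 kJ

Isothermal ⇒ ΔU = 0, so Q = W = nRT ln(V₂/V₁).
Q = (3.54)(8.314)(337) ln(16.6/7.94) = 9918 × 0.7375 = 7315 J.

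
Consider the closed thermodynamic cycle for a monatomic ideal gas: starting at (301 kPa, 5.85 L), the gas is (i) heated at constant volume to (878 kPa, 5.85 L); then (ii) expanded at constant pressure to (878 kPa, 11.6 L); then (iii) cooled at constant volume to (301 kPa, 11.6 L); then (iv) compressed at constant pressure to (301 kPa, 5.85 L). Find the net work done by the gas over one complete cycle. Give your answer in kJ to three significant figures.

W_net ≈ 3.32 kJ

Constant-volume legs do no work.
W(ii) = (878)(11.6 − 5.85) = 5048 J; W(iv) = (301)(5.85 − 11.6) = -1731 J.
W_net = 5048 − 1731 = 3318 J (the clockwise enclosed area).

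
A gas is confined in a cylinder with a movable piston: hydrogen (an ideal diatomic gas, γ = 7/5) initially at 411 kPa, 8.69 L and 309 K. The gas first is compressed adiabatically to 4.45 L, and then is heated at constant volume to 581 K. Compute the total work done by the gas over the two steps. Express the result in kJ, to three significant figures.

W_total ≈ -2.74 kJ

Step 1 (adiabatic): W = (P₁V₁ − P₂V₂)/(γ−1) = (3572 − 4668)/0.4 = -2741 J.
Step 2 (isochoric): W = 0 (constant volume).
W_total = -2741 + 0 = -2741 J.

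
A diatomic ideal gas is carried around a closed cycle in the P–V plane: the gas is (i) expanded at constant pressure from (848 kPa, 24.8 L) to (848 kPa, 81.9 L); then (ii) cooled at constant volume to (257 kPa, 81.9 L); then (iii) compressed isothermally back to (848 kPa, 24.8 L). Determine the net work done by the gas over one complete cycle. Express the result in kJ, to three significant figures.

Leg (i): W = PΔV = (848)(81.9 − 24.8) = 48421 J.
Leg (ii): W = 0.
Leg (iii): W = PᵢVᵢ ln(V_f/Vᵢ) = (21048) ln(24.8/81.9) = -25145 J.
W_net = 48421 − 25145 = 23275 J.

W_net ≈ 23.3 kJ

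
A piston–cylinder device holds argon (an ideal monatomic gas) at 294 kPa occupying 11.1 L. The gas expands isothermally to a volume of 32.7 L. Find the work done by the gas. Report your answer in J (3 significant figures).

Isothermal: W = nRT ln(V₂/V₁) = P₁V₁ ln(V₂/V₁).
P₁V₁ = (294 kPa)(11.1 L) = 3263 J.
W = 3263 × ln(32.7/11.1) = 3263 × 1.08
W_by_gas = 3526 J.

W ≈ 3530 J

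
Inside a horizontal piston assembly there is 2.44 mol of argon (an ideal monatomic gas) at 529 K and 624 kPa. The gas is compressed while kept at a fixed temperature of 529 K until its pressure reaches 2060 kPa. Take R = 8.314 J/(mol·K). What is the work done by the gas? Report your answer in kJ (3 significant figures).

W ≈ -12.8 kJ

Isothermal process: W = nRT ln(V₂/V₁) = nRT ln(P₁/P₂).
W = (2.44)(8.314)(529) × ln(624/2060)
  = 10731 × ln(0.3029) = 10731 × -1.194
W_by_gas = -12817 J.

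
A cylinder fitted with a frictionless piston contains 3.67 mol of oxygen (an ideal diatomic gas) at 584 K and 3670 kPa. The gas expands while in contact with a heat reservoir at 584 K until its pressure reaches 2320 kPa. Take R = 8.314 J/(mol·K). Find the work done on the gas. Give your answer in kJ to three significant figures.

W ≈ -8.17 kJ

Isothermal process: W = nRT ln(V₂/V₁) = nRT ln(P₁/P₂).
W = (3.67)(8.314)(584) × ln(3670/2320)
  = 17819 × ln(1.582) = 17819 × 0.4586
W_by_gas = 8172 J; work on gas = −W_by = -8172 J.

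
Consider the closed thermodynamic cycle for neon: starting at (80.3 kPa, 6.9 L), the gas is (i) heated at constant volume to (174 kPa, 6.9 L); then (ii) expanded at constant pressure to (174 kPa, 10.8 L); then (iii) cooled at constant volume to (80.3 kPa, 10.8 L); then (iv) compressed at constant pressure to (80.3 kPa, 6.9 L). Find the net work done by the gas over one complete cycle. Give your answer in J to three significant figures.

Constant-volume legs do no work.
W(ii) = (174)(10.8 − 6.9) = 678.6 J; W(iv) = (80.3)(6.9 − 10.8) = -313.2 J.
W_net = 678.6 − 313.2 = 365.4 J (the clockwise enclosed area).

W_net ≈ 365 J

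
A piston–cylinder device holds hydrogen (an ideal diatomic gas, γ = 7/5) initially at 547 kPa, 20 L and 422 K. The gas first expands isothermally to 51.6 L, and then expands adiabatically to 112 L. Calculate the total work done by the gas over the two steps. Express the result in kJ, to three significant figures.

Step 1 (isothermal): W = P₁V₁ ln(V₂/V₁) = (10940) ln(51.6/20) = 10369 J.
After step 1: P = 212 kPa, V = 51.6 L, T = 422 K.
Step 2 (adiabatic): W = (P₁V₁ − P₂V₂)/(γ−1) = (10940 − 8024)/0.4 = 7290 J.
W_total = 10369 + 7290 = 17659 J.

W_total ≈ 17.7 kJ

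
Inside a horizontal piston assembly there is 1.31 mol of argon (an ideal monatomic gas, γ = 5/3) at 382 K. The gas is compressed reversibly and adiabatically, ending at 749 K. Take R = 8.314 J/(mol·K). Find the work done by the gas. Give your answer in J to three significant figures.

Adiabatic ⇒ Q = 0, so W_by = −ΔU = nCᵥ(T₁ − T₂).
Cᵥ = 3R/2 = 12.47 J/(mol·K).
W = (1.31)(12.47)(382 − 749) = -5996 J.

W ≈ -6000 J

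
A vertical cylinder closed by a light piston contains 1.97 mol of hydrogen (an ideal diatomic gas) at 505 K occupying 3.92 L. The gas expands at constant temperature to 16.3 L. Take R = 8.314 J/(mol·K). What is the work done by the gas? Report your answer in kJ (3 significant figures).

W ≈ 11.8 kJ

Isothermal: W = nRT ln(V₂/V₁).
W = (1.97)(8.314)(505) × ln(16.3/3.92)
  = 8271 × 1.425
W_by_gas = 11787 J.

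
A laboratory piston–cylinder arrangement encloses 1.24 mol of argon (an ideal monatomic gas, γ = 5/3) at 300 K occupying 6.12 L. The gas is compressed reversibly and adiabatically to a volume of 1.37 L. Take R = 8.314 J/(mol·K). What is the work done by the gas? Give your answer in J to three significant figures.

Adiabatic: TV^(γ−1) = const with γ = 5/3.
T₂ = T₁ (V₁/V₂)^(γ−1) = 300 × (6.12/1.37)^0.667 = 300 × 2.712 = 813.7 K.
W_by = nCᵥ(T₁ − T₂) = (1.24)(12.47)(300 − 813.7) = -7944 J.

W ≈ -7940 J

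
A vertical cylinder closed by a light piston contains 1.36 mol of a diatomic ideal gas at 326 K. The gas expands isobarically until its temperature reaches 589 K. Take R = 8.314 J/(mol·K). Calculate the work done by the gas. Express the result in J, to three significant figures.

Isobaric: W = P ΔV = nR ΔT.
W = (1.36)(8.314)(589 − 326) = 2974 J.

W ≈ 2970 J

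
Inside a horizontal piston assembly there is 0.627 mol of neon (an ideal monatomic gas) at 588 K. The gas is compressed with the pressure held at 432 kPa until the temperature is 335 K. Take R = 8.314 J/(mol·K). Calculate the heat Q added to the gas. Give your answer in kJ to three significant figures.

Q ≈ -3.30 kJ

Isobaric: W = nRΔT = (0.627)(8.314)(-253) = -1319 J.
ΔU = nCᵥΔT with Cᵥ = 3R/2: ΔU = (0.627)(12.47)(-253) = -1978 J.
Q = ΔU + W = -1978 − 1319 = -3297 J.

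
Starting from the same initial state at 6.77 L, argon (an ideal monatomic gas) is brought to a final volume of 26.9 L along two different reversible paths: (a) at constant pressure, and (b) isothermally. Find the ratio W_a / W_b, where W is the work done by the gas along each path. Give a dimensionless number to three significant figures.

Path (a) isobaric: W = P₁(V₂ − V₁) → W_a/(P₁V₁) = 2.973.
Path (b) isothermal: W = P₁V₁ ln(V₂/V₁) → W_b/(P₁V₁) = 1.38.
W_a / W_b = 2.973 / 1.38 = 2.155.

W_a / W_b ≈ 2.16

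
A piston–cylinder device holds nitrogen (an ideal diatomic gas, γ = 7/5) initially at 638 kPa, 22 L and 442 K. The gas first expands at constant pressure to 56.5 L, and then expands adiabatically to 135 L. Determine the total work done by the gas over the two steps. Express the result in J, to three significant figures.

W_total ≈ 48500 J

Step 1 (isobaric): W = PΔV = (638 kPa)(56.5 − 22 L) = 22011 J.
After step 1: P = 638 kPa, V = 56.5 L, T = 1135 K.
Step 2 (adiabatic): W = (P₁V₁ − P₂V₂)/(γ−1) = (36047 − 25442)/0.4 = 26512 J.
W_total = 22011 + 26512 = 48523 J.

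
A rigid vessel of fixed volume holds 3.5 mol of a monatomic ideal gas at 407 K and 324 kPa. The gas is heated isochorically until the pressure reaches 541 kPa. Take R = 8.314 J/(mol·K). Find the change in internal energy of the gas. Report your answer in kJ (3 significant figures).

ΔU ≈ 11.9 kJ

Constant volume ⇒ W = 0, so Q = ΔU = nCᵥΔT with Cᵥ = 3R/2 = 12.47 J/(mol·K).
At constant V, T₂/T₁ = P₂/P₁ ⇒ ΔT = T₁(P₂/P₁ − 1) = 407·(541/324 − 1) = 272.6 K.
ΔU = (3.5)(12.47)(272.6) = 11898 J.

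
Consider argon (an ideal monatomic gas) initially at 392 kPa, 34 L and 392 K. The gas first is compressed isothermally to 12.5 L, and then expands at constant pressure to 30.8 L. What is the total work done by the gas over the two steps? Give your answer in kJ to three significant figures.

Step 1 (isothermal): W = P₁V₁ ln(V₂/V₁) = (13328) ln(12.5/34) = -13336 J.
After step 1: P = 1066 kPa, V = 12.5 L, T = 392 K.
Step 2 (isobaric): W = PΔV = (1066 kPa)(30.8 − 12.5 L) = 19512 J.
W_total = -13336 + 19512 = 6176 J.

W_total ≈ 6.18 kJ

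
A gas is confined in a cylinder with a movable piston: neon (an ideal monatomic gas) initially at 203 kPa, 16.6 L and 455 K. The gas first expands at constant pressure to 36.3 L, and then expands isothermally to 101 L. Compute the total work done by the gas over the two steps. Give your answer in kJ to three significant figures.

W_total ≈ 11.5 kJ

Step 1 (isobaric): W = PΔV = (203 kPa)(36.3 − 16.6 L) = 3999 J.
After step 1: P = 203 kPa, V = 36.3 L, T = 995 K.
Step 2 (isothermal): W = P₁V₁ ln(V₂/V₁) = (7369) ln(101/36.3) = 7541 J.
W_total = 3999 + 7541 = 11540 J.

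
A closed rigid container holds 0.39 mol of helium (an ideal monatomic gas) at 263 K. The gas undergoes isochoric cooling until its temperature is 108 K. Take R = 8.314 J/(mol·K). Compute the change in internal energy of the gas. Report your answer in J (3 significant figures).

ΔU ≈ -754 J

Constant volume ⇒ W = 0, so Q = ΔU = nCᵥΔT with Cᵥ = 3R/2 = 12.47 J/(mol·K).
ΔU = (0.39)(12.47)(108 − 263) = -753.9 J.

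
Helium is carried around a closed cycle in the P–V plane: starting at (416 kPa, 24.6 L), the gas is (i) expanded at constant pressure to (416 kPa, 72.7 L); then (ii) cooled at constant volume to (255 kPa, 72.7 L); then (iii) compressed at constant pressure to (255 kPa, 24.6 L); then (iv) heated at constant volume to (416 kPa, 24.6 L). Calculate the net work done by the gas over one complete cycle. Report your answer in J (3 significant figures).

W_net ≈ 7740 J

Constant-volume legs do no work.
W(i) = (416)(72.7 − 24.6) = 20010 J; W(iii) = (255)(24.6 − 72.7) = -12266 J.
W_net = 20010 − 12266 = 7744 J (the clockwise enclosed area).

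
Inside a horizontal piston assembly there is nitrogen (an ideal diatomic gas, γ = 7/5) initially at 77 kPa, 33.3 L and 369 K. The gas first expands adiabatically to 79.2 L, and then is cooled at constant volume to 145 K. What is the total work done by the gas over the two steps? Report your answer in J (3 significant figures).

Step 1 (adiabatic): W = (P₁V₁ − P₂V₂)/(γ−1) = (2564 − 1813)/0.4 = 1877 J.
Step 2 (isochoric): W = 0 (constant volume).
W_total = 1877 + 0 = 1877 J.

W_total ≈ 1880 J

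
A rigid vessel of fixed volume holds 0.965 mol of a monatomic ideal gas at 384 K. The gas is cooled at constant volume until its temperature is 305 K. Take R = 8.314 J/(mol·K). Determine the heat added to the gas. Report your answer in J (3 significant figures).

Constant volume ⇒ W = 0, so Q = ΔU = nCᵥΔT with Cᵥ = 3R/2 = 12.47 J/(mol·K).
ΔU = (0.965)(12.47)(305 − 384) = -950.7 J.

Q ≈ -951 J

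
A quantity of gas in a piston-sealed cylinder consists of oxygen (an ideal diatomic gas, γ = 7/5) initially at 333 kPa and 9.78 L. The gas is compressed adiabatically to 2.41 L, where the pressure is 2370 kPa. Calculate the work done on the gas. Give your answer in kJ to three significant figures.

Adiabatic: W = (P₁V₁ − P₂V₂)/(γ − 1) with γ = 7/5.
P₁V₁ = 3257 J, P₂V₂ = 5712 J.
W = (3257 − 5712) / 0.4 = -6137 J.
Work on gas = −W_by = 6137 J.

W ≈ 6.14 kJ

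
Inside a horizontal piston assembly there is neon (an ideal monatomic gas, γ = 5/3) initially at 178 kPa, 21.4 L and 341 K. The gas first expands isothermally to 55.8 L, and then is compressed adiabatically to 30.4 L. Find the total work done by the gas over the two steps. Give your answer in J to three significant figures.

Step 1 (isothermal): W = P₁V₁ ln(V₂/V₁) = (3809) ln(55.8/21.4) = 3651 J.
After step 1: P = 68.27 kPa, V = 55.8 L, T = 341 K.
Step 2 (adiabatic): W = (P₁V₁ − P₂V₂)/(γ−1) = (3809 − 5711)/0.667 = -2852 J.
W_total = 3651 − 2852 = 798.7 J.

W_total ≈ 799 J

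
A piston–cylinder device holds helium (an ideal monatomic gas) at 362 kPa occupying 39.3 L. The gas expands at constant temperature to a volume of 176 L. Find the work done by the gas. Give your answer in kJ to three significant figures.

Isothermal: W = nRT ln(V₂/V₁) = P₁V₁ ln(V₂/V₁).
P₁V₁ = (362 kPa)(39.3 L) = 14227 J.
W = 14227 × ln(176/39.3) = 14227 × 1.499
W_by_gas = 21329 J.

W ≈ 21.3 kJ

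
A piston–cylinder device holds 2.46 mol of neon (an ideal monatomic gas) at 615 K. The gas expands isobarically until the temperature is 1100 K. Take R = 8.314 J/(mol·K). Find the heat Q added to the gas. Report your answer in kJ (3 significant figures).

Q ≈ 24.8 kJ

Isobaric: W = nRΔT = (2.46)(8.314)(485) = 9919 J.
ΔU = nCᵥΔT with Cᵥ = 3R/2: ΔU = (2.46)(12.47)(485) = 14879 J.
Q = ΔU + W = 14879 + 9919 = 24799 J.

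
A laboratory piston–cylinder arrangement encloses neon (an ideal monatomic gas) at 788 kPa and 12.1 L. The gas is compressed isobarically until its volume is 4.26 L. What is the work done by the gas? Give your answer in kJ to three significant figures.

Isobaric: W = P ΔV.
W = (788 kPa)(4.26 − 12.1 L) = (788)(-7.84) = -6178 J.

W ≈ -6.18 kJ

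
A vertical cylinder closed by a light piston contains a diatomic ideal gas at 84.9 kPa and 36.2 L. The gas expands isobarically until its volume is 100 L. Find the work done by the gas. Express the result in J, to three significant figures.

W ≈ 5420 J

Isobaric: W = P ΔV.
W = (84.9 kPa)(100 − 36.2 L) = (84.9)(63.8) = 5417 J.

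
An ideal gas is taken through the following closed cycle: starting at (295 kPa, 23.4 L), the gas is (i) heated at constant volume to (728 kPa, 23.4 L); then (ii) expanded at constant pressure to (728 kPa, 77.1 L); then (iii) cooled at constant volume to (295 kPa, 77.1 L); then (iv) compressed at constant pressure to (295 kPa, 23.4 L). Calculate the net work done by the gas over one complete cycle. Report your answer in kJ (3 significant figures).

Constant-volume legs do no work.
W(ii) = (728)(77.1 − 23.4) = 39094 J; W(iv) = (295)(23.4 − 77.1) = -15841 J.
W_net = 39094 − 15841 = 23252 J (the clockwise enclosed area).

W_net ≈ 23.3 kJ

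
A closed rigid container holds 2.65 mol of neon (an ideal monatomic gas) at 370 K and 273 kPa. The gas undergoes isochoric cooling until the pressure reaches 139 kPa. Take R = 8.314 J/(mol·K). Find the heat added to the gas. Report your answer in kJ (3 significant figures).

Q ≈ -6.00 kJ

Constant volume ⇒ W = 0, so Q = ΔU = nCᵥΔT with Cᵥ = 3R/2 = 12.47 J/(mol·K).
At constant V, T₂/T₁ = P₂/P₁ ⇒ ΔT = T₁(P₂/P₁ − 1) = 370·(139/273 − 1) = -181.6 K.
ΔU = (2.65)(12.47)(-181.6) = -6002 J.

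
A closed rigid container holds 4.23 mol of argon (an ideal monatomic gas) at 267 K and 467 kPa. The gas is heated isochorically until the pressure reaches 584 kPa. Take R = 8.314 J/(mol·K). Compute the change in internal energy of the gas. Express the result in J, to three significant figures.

Constant volume ⇒ W = 0, so Q = ΔU = nCᵥΔT with Cᵥ = 3R/2 = 12.47 J/(mol·K).
At constant V, T₂/T₁ = P₂/P₁ ⇒ ΔT = T₁(P₂/P₁ − 1) = 267·(584/467 − 1) = 66.89 K.
ΔU = (4.23)(12.47)(66.89) = 3529 J.

ΔU ≈ 3530 J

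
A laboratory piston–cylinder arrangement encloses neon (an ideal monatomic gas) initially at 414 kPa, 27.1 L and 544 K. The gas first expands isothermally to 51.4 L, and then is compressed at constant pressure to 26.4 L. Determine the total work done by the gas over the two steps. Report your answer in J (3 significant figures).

W_total ≈ 1720 J

Step 1 (isothermal): W = P₁V₁ ln(V₂/V₁) = (11219) ln(51.4/27.1) = 7182 J.
After step 1: P = 218.3 kPa, V = 51.4 L, T = 544 K.
Step 2 (isobaric): W = PΔV = (218.3 kPa)(26.4 − 51.4 L) = -5457 J.
W_total = 7182 − 5457 = 1725 J.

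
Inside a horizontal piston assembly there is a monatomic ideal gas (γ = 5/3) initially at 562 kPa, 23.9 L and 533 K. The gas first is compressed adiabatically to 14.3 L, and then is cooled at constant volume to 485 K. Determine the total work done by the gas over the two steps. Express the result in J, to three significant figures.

W_total ≈ -8230 J

Step 1 (adiabatic): W = (P₁V₁ − P₂V₂)/(γ−1) = (13432 − 18917)/0.667 = -8227 J.
Step 2 (isochoric): W = 0 (constant volume).
W_total = -8227 + 0 = -8227 J.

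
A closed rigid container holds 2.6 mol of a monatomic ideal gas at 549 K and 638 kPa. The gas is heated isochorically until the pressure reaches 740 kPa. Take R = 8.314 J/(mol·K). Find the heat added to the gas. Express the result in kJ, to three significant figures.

Constant volume ⇒ W = 0, so Q = ΔU = nCᵥΔT with Cᵥ = 3R/2 = 12.47 J/(mol·K).
At constant V, T₂/T₁ = P₂/P₁ ⇒ ΔT = T₁(P₂/P₁ − 1) = 549·(740/638 − 1) = 87.77 K.
ΔU = (2.6)(12.47)(87.77) = 2846 J.

Q ≈ 2.85 kJ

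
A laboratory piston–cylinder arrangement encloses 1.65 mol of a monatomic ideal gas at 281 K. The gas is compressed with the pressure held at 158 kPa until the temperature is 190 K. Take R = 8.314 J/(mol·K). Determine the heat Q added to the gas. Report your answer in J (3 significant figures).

Isobaric: W = nRΔT = (1.65)(8.314)(-91) = -1248 J.
ΔU = nCᵥΔT with Cᵥ = 3R/2: ΔU = (1.65)(12.47)(-91) = -1873 J.
Q = ΔU + W = -1873 − 1248 = -3121 J.

Q ≈ -3120 J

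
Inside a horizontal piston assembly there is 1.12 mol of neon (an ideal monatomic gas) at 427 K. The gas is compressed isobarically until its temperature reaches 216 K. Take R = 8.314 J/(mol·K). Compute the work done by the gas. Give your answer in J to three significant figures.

W ≈ -1960 J

Isobaric: W = P ΔV = nR ΔT.
W = (1.12)(8.314)(216 − 427) = -1965 J.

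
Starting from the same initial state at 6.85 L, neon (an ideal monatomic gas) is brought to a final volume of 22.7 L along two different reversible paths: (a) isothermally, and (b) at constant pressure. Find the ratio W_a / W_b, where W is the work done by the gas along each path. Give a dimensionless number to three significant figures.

W_a / W_b ≈ 0.518

Path (a) isothermal: W = P₁V₁ ln(V₂/V₁) → W_a/(P₁V₁) = 1.198.
Path (b) isobaric: W = P₁(V₂ − V₁) → W_b/(P₁V₁) = 2.314.
W_a / W_b = 1.198 / 2.314 = 0.5178.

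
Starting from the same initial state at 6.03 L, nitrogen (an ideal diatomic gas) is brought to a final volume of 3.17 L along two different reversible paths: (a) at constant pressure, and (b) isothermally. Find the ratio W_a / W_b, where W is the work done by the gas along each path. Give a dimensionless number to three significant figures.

Path (a) isobaric: W = P₁(V₂ − V₁) → W_a/(P₁V₁) = -0.4743.
Path (b) isothermal: W = P₁V₁ ln(V₂/V₁) → W_b/(P₁V₁) = -0.643.
W_a / W_b = -0.4743 / -0.643 = 0.7376.

W_a / W_b ≈ 0.738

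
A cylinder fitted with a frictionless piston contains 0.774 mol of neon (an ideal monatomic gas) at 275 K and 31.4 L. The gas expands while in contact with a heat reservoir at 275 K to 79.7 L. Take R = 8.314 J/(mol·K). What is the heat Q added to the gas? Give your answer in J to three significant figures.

Isothermal ⇒ ΔU = 0, so Q = W = nRT ln(V₂/V₁).
Q = (0.774)(8.314)(275) ln(79.7/31.4) = 1770 × 0.9315 = 1648 J.

Q ≈ 1650 J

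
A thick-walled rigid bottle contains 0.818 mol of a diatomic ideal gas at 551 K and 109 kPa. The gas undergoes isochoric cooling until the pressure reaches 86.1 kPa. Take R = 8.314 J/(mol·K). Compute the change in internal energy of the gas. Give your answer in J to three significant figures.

Constant volume ⇒ W = 0, so Q = ΔU = nCᵥΔT with Cᵥ = 5R/2 = 20.79 J/(mol·K).
At constant V, T₂/T₁ = P₂/P₁ ⇒ ΔT = T₁(P₂/P₁ − 1) = 551·(86.1/109 − 1) = -115.8 K.
ΔU = (0.818)(20.79)(-115.8) = -1968 J.

ΔU ≈ -1970 J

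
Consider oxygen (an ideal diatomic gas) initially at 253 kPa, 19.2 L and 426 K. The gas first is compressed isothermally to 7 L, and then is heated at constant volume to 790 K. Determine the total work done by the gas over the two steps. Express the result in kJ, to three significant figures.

W_total ≈ -4.90 kJ

Step 1 (isothermal): W = P₁V₁ ln(V₂/V₁) = (4858) ln(7/19.2) = -4901 J.
Step 2 (isochoric): W = 0 (constant volume).
W_total = -4901 + 0 = -4901 J.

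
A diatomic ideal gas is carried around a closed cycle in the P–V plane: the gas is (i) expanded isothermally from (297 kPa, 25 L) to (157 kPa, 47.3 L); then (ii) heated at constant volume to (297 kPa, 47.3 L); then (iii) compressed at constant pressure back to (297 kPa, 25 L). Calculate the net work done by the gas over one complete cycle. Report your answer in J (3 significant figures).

Leg (i): W = PᵢVᵢ ln(V_f/Vᵢ) = (7425) ln(47.3/25) = 4734 J.
Leg (ii): W = 0.
Leg (iii): W = PΔV = (297)(25 − 47.3) = -6623 J.
W_net = 4734 − 6623 = -1889 J.

W_net ≈ -1890 J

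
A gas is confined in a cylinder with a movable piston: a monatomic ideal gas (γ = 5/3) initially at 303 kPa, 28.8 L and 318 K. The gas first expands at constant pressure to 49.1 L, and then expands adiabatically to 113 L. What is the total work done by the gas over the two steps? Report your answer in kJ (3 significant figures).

Step 1 (isobaric): W = PΔV = (303 kPa)(49.1 − 28.8 L) = 6151 J.
After step 1: P = 303 kPa, V = 49.1 L, T = 542.1 K.
Step 2 (adiabatic): W = (P₁V₁ − P₂V₂)/(γ−1) = (14877 − 8535)/0.667 = 9514 J.
W_total = 6151 + 9514 = 15665 J.

W_total ≈ 15.7 kJ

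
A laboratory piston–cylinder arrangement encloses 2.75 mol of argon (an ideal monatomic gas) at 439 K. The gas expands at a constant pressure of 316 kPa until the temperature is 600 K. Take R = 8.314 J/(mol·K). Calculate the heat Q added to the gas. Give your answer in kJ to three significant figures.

Q ≈ 9.20 kJ

Isobaric: W = nRΔT = (2.75)(8.314)(161) = 3681 J.
ΔU = nCᵥΔT with Cᵥ = 3R/2: ΔU = (2.75)(12.47)(161) = 5522 J.
Q = ΔU + W = 5522 + 3681 = 9203 J.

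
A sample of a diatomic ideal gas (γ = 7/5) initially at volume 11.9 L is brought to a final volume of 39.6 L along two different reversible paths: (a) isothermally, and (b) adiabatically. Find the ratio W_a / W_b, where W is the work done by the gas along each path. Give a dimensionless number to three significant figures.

Path (a) isothermal: W = P₁V₁ ln(V₂/V₁) → W_a/(P₁V₁) = 1.202.
Path (b) adiabatic: W = P₁V₁(1 − (V₁/V₂)^(γ−1))/(γ−1) → W_b/(P₁V₁) = 0.9545.
W_a / W_b = 1.202 / 0.9545 = 1.26.

W_a / W_b ≈ 1.26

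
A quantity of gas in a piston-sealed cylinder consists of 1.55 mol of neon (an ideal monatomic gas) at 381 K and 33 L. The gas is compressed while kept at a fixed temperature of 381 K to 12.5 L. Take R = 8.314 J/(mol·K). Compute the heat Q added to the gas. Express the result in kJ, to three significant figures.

Q ≈ -4.77 kJ

Isothermal ⇒ ΔU = 0, so Q = W = nRT ln(V₂/V₁).
Q = (1.55)(8.314)(381) ln(12.5/33) = 4910 × -0.9708 = -4766 J.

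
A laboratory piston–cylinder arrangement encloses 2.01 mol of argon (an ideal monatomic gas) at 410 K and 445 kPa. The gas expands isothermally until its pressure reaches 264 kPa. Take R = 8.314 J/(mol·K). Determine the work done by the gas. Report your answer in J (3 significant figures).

W ≈ 3580 J

Isothermal process: W = nRT ln(V₂/V₁) = nRT ln(P₁/P₂).
W = (2.01)(8.314)(410) × ln(445/264)
  = 6852 × ln(1.686) = 6852 × 0.5221
W_by_gas = 3577 J.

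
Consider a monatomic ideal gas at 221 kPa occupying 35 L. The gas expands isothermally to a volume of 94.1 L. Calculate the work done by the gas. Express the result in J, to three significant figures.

W ≈ 7650 J

Isothermal: W = nRT ln(V₂/V₁) = P₁V₁ ln(V₂/V₁).
P₁V₁ = (221 kPa)(35 L) = 7735 J.
W = 7735 × ln(94.1/35) = 7735 × 0.989
W_by_gas = 7650 J.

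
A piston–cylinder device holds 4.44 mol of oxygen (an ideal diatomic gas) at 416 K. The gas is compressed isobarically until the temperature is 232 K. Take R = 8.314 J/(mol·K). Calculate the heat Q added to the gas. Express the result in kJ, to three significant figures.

Q ≈ -23.8 kJ

Isobaric: W = nRΔT = (4.44)(8.314)(-184) = -6792 J.
ΔU = nCᵥΔT with Cᵥ = 5R/2: ΔU = (4.44)(20.79)(-184) = -16981 J.
Q = ΔU + W = -16981 − 6792 = -23773 J.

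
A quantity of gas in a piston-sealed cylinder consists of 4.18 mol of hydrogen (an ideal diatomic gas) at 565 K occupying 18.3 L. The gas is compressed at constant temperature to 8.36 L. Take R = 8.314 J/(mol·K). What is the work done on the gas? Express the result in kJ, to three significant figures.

W ≈ 15.4 kJ

Isothermal: W = nRT ln(V₂/V₁).
W = (4.18)(8.314)(565) × ln(8.36/18.3)
  = 19635 × -0.7834
W_by_gas = -15383 J; work on gas = −W_by = 15383 J.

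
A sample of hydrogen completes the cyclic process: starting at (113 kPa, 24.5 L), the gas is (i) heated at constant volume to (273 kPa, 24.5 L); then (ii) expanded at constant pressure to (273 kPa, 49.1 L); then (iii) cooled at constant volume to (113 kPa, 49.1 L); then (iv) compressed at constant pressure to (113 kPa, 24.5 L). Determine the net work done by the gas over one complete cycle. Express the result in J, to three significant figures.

Constant-volume legs do no work.
W(ii) = (273)(49.1 − 24.5) = 6716 J; W(iv) = (113)(24.5 − 49.1) = -2780 J.
W_net = 6716 − 2780 = 3936 J (the clockwise enclosed area).

W_net ≈ 3940 J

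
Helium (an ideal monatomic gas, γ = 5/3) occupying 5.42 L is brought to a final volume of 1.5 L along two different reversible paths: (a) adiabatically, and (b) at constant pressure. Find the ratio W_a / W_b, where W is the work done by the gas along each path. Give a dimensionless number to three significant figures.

Path (a) adiabatic: W = P₁V₁(1 − (V₁/V₂)^(γ−1))/(γ−1) → W_a/(P₁V₁) = -2.032.
Path (b) isobaric: W = P₁(V₂ − V₁) → W_b/(P₁V₁) = -0.7232.
W_a / W_b = -2.032 / -0.7232 = 2.81.

W_a / W_b ≈ 2.81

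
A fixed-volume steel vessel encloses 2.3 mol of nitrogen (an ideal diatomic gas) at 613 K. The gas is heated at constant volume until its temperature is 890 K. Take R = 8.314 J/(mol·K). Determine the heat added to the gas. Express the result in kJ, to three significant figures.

Q ≈ 13.2 kJ

Constant volume ⇒ W = 0, so Q = ΔU = nCᵥΔT with Cᵥ = 5R/2 = 20.79 J/(mol·K).
ΔU = (2.3)(20.79)(890 − 613) = 13242 J.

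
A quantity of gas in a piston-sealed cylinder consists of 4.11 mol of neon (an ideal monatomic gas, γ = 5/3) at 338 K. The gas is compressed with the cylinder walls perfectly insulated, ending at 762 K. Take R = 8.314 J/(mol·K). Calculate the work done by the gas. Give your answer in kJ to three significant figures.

Adiabatic ⇒ Q = 0, so W_by = −ΔU = nCᵥ(T₁ − T₂).
Cᵥ = 3R/2 = 12.47 J/(mol·K).
W = (4.11)(12.47)(338 − 762) = -21732 J.

W ≈ -21.7 kJ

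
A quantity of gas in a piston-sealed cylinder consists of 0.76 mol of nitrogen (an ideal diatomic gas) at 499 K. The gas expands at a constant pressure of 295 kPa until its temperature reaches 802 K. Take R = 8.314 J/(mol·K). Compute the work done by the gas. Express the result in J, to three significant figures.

Isobaric: W = P ΔV = nR ΔT.
W = (0.76)(8.314)(802 − 499) = 1915 J.

W ≈ 1910 J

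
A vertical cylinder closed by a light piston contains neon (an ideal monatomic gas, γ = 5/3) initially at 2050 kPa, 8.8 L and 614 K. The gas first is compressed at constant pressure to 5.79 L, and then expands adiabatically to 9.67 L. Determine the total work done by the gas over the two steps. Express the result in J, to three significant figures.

W_total ≈ -1010 J

Step 1 (isobaric): W = PΔV = (2050 kPa)(5.79 − 8.8 L) = -6171 J.
After step 1: P = 2050 kPa, V = 5.79 L, T = 404 K.
Step 2 (adiabatic): W = (P₁V₁ − P₂V₂)/(γ−1) = (11870 − 8432)/0.667 = 5156 J.
W_total = -6171 + 5156 = -1014 J.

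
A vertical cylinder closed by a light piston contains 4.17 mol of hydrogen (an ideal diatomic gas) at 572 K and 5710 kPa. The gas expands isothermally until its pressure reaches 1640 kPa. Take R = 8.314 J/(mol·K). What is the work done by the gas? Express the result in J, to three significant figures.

Isothermal process: W = nRT ln(V₂/V₁) = nRT ln(P₁/P₂).
W = (4.17)(8.314)(572) × ln(5710/1640)
  = 19831 × ln(3.482) = 19831 × 1.248
W_by_gas = 24739 J.

W ≈ 24700 J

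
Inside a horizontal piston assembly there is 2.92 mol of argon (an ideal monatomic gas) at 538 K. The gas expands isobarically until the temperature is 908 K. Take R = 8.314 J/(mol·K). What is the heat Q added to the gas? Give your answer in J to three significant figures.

Isobaric: W = nRΔT = (2.92)(8.314)(370) = 8982 J.
ΔU = nCᵥΔT with Cᵥ = 3R/2: ΔU = (2.92)(12.47)(370) = 13474 J.
Q = ΔU + W = 13474 + 8982 = 22456 J.

Q ≈ 22500 J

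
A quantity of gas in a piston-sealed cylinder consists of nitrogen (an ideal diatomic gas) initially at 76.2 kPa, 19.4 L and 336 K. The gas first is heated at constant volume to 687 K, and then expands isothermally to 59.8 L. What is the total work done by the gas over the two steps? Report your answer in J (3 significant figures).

W_total ≈ 3400 J

Step 1 (isochoric): W = 0 (constant volume).
After step 1: P = 155.8 kPa (V unchanged).
Step 2 (isothermal): W = P₁V₁ ln(V₂/V₁) = (3023) ln(59.8/19.4) = 3403 J.
W_total = 0 + 3403 = 3403 J.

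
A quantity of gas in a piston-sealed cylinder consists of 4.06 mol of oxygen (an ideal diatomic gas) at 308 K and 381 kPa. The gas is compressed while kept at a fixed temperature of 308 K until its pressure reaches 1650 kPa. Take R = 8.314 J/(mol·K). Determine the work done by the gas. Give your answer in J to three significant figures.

Isothermal process: W = nRT ln(V₂/V₁) = nRT ln(P₁/P₂).
W = (4.06)(8.314)(308) × ln(381/1650)
  = 10396 × ln(0.2309) = 10396 × -1.466
W_by_gas = -15238 J.

W ≈ -15200 J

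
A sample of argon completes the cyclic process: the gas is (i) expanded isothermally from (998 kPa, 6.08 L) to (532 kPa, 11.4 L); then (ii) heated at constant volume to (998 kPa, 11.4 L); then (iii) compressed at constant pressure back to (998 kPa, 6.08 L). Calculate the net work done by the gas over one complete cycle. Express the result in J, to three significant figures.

W_net ≈ -1500 J

Leg (i): W = PᵢVᵢ ln(V_f/Vᵢ) = (6068) ln(11.4/6.08) = 3814 J.
Leg (ii): W = 0.
Leg (iii): W = PΔV = (998)(6.08 − 11.4) = -5309 J.
W_net = 3814 − 5309 = -1495 J.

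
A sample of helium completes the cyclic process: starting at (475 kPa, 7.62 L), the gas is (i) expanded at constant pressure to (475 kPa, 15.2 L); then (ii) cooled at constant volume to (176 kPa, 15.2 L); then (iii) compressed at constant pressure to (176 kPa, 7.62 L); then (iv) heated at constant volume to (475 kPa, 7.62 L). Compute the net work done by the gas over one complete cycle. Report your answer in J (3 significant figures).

W_net ≈ 2270 J

Constant-volume legs do no work.
W(i) = (475)(15.2 − 7.62) = 3600 J; W(iii) = (176)(7.62 − 15.2) = -1334 J.
W_net = 3600 − 1334 = 2266 J (the clockwise enclosed area).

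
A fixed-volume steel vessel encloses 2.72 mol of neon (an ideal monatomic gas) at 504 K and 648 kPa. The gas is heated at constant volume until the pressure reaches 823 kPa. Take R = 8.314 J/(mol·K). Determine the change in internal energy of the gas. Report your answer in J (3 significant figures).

ΔU ≈ 4620 J

Constant volume ⇒ W = 0, so Q = ΔU = nCᵥΔT with Cᵥ = 3R/2 = 12.47 J/(mol·K).
At constant V, T₂/T₁ = P₂/P₁ ⇒ ΔT = T₁(P₂/P₁ − 1) = 504·(823/648 − 1) = 136.1 K.
ΔU = (2.72)(12.47)(136.1) = 4617 J.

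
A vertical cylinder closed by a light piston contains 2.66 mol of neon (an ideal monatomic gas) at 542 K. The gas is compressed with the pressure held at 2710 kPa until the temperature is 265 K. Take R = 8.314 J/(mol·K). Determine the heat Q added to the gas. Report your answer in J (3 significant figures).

Isobaric: W = nRΔT = (2.66)(8.314)(-277) = -6126 J.
ΔU = nCᵥΔT with Cᵥ = 3R/2: ΔU = (2.66)(12.47)(-277) = -9189 J.
Q = ΔU + W = -9189 − 6126 = -15315 J.

Q ≈ -15300 J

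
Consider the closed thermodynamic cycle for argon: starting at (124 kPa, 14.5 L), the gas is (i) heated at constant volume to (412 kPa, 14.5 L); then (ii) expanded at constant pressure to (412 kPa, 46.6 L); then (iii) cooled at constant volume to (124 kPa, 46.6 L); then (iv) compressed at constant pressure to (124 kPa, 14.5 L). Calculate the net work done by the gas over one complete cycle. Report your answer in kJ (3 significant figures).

W_net ≈ 9.24 kJ

Constant-volume legs do no work.
W(ii) = (412)(46.6 − 14.5) = 13225 J; W(iv) = (124)(14.5 − 46.6) = -3980 J.
W_net = 13225 − 3980 = 9245 J (the clockwise enclosed area).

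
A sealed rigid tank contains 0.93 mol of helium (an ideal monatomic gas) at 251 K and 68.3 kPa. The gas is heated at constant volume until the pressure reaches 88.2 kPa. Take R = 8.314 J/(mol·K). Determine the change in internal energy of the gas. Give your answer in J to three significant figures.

Constant volume ⇒ W = 0, so Q = ΔU = nCᵥΔT with Cᵥ = 3R/2 = 12.47 J/(mol·K).
At constant V, T₂/T₁ = P₂/P₁ ⇒ ΔT = T₁(P₂/P₁ − 1) = 251·(88.2/68.3 − 1) = 73.13 K.
ΔU = (0.93)(12.47)(73.13) = 848.2 J.

ΔU ≈ 848 J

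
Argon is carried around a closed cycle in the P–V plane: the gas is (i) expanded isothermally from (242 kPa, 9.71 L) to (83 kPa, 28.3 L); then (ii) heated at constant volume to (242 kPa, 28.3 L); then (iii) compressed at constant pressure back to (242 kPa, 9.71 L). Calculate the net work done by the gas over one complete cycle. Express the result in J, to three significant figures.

W_net ≈ -1990 J

Leg (i): W = PᵢVᵢ ln(V_f/Vᵢ) = (2350) ln(28.3/9.71) = 2514 J.
Leg (ii): W = 0.
Leg (iii): W = PΔV = (242)(9.71 − 28.3) = -4499 J.
W_net = 2514 − 4499 = -1985 J.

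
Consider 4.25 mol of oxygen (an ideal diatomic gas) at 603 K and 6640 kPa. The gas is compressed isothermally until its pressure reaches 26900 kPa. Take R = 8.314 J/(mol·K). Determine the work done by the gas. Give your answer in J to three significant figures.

Isothermal process: W = nRT ln(V₂/V₁) = nRT ln(P₁/P₂).
W = (4.25)(8.314)(603) × ln(6640/26900)
  = 21307 × ln(0.2468) = 21307 × -1.399
W_by_gas = -29808 J.

W ≈ -29800 J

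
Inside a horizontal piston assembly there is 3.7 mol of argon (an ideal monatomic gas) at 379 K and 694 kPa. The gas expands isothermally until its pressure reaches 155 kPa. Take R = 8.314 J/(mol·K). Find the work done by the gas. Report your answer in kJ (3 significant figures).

Isothermal process: W = nRT ln(V₂/V₁) = nRT ln(P₁/P₂).
W = (3.7)(8.314)(379) × ln(694/155)
  = 11659 × ln(4.477) = 11659 × 1.499
W_by_gas = 17477 J.

W ≈ 17.5 kJ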